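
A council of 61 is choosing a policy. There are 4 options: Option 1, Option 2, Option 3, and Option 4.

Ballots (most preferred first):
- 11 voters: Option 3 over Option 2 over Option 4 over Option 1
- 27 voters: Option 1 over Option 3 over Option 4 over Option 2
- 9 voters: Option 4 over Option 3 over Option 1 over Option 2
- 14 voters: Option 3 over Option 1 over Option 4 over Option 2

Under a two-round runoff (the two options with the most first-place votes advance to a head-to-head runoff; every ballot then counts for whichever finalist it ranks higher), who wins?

Round 1 first-place votes: Option 1 27, Option 2 0, Option 3 25, Option 4 9. Option 1 and Option 3 advance.
Runoff: Option 1 is ranked above Option 3 on 27 ballots, Option 3 above Option 1 on 34.

Option 3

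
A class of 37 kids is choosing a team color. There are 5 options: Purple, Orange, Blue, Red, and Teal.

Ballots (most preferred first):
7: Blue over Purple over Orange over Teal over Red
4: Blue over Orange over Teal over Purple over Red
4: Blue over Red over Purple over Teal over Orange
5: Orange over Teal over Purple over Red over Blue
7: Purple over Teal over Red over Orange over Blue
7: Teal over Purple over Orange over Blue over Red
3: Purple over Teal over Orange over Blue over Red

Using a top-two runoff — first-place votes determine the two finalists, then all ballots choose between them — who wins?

Purple

Round 1 first-place votes: Purple 10, Orange 5, Blue 15, Red 0, Teal 7. Blue and Purple advance.
Runoff: Blue is ranked above Purple on 15 ballots, Purple above Blue on 22.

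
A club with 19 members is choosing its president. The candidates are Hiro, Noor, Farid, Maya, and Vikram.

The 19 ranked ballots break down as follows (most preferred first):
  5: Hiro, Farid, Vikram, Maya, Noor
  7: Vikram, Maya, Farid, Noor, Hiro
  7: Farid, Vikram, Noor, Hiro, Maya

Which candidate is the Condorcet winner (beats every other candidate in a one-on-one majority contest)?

Farid

Farid vs Hiro: 14–5
Farid vs Noor: 19–0
Farid vs Maya: 12–7
Farid vs Vikram: 12–7
Farid beats every other candidate.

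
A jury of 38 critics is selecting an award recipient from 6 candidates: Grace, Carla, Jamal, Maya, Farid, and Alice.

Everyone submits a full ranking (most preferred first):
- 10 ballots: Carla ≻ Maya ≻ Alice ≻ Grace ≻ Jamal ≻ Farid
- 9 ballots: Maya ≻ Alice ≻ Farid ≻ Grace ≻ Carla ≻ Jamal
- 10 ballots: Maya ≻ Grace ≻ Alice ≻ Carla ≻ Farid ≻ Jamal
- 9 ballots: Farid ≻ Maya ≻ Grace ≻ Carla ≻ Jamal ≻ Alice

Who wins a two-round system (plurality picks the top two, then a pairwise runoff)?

Round 1 first-place votes: Grace 0, Carla 10, Jamal 0, Maya 19, Farid 9, Alice 0. Maya and Carla advance.
Runoff: Maya is ranked above Carla on 28 ballots, Carla above Maya on 10.

Maya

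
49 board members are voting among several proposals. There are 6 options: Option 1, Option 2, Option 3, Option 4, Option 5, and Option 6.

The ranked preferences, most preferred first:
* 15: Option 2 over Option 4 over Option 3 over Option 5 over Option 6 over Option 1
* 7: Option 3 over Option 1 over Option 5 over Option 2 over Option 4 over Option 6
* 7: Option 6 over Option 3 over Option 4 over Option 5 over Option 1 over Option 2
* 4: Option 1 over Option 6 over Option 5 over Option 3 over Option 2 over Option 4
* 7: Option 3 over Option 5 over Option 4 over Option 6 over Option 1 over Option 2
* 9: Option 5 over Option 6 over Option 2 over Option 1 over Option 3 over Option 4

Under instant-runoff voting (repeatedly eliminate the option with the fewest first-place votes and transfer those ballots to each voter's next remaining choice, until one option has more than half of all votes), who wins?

Round 1: Option 1 4, Option 2 15, Option 3 14, Option 4 0, Option 5 9, Option 6 7. Option 4 eliminated.
Round 2: Option 1 4, Option 2 15, Option 3 14, Option 5 9, Option 6 7. Option 1 eliminated.
Round 3: Option 2 15, Option 3 14, Option 5 9, Option 6 11. Option 5 eliminated.
Round 4: Option 2 15, Option 3 14, Option 6 20. Option 3 eliminated.
Round 5: Option 2 22, Option 6 27. Option 6 has a majority (≥25).

Option 6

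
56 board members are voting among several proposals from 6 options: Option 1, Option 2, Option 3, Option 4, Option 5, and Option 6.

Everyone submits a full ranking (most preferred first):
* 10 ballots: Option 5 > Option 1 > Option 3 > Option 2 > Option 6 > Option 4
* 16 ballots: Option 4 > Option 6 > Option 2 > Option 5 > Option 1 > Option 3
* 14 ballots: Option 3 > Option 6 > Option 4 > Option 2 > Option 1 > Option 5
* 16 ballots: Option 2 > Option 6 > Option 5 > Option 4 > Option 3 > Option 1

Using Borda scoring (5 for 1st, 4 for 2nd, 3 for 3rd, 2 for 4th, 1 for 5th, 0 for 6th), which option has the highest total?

Option 1: 10×4 + 16×1 + 14×1 + 16×0 = 70
Option 2: 10×2 + 16×3 + 14×2 + 16×5 = 176
Option 3: 10×3 + 16×0 + 14×5 + 16×1 = 116
Option 4: 10×0 + 16×5 + 14×3 + 16×2 = 154
Option 5: 10×5 + 16×2 + 14×0 + 16×3 = 130
Option 6: 10×1 + 16×4 + 14×4 + 16×4 = 194

Option 6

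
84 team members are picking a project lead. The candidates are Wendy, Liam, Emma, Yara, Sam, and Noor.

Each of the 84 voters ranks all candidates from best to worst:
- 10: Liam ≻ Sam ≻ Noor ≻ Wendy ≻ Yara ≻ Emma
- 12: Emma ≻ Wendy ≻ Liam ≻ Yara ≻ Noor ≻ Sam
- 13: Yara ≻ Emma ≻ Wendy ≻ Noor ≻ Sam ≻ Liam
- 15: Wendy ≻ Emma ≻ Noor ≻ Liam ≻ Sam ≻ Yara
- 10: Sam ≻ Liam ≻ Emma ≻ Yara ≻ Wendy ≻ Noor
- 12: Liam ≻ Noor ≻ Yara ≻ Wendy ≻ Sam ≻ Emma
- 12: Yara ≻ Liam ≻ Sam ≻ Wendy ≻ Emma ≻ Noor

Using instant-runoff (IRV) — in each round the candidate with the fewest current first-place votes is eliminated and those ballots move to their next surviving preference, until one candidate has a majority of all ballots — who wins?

Round 1: Wendy 15, Liam 22, Emma 12, Yara 25, Sam 10, Noor 0. Noor eliminated.
Round 2: Wendy 15, Liam 22, Emma 12, Yara 25, Sam 10. Sam eliminated.
Round 3: Wendy 15, Liam 32, Emma 12, Yara 25. Emma eliminated.
Round 4: Wendy 27, Liam 32, Yara 25. Yara eliminated.
Round 5: Wendy 40, Liam 44. Liam has a majority (≥43).

Liam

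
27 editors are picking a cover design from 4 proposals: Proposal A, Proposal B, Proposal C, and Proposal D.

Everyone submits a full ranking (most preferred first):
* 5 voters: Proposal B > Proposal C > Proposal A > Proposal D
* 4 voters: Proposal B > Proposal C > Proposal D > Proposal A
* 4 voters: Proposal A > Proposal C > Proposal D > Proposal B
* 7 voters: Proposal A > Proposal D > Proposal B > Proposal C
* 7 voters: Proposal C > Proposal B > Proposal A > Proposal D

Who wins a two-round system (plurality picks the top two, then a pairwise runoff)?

Round 1 first-place votes: Proposal A 11, Proposal B 9, Proposal C 7, Proposal D 0. Proposal A and Proposal B advance.
Runoff: Proposal A is ranked above Proposal B on 11 ballots, Proposal B above Proposal A on 16.

Proposal B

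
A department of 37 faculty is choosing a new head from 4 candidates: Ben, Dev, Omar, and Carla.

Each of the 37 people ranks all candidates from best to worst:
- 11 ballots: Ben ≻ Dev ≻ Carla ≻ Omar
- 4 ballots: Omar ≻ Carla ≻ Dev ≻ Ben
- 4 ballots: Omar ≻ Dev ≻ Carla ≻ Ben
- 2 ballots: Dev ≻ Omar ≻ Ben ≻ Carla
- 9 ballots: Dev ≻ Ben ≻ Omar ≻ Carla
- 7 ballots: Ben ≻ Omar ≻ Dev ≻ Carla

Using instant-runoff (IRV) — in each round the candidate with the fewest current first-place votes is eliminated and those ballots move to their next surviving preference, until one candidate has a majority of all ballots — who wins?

Dev

Round 1: Ben 18, Dev 11, Omar 8, Carla 0. Carla eliminated.
Round 2: Ben 18, Dev 11, Omar 8. Omar eliminated.
Round 3: Ben 18, Dev 19. Dev has a majority (≥19).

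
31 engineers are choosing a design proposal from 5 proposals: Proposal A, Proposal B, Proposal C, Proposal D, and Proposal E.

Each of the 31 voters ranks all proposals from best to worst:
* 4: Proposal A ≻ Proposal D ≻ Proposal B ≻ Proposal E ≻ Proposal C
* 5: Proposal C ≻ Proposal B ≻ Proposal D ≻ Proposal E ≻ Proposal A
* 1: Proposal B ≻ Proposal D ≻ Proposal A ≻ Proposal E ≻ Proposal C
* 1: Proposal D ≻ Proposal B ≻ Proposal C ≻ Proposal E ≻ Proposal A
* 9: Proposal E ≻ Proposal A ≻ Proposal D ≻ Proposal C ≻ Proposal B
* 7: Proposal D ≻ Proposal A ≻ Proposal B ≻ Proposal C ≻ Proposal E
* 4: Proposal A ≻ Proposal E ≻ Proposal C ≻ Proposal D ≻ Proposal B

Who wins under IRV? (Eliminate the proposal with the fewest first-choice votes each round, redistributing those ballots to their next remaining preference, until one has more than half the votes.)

Proposal D

Round 1: Proposal A 8, Proposal B 1, Proposal C 5, Proposal D 8, Proposal E 9. Proposal B eliminated.
Round 2: Proposal A 8, Proposal C 5, Proposal D 9, Proposal E 9. Proposal C eliminated.
Round 3: Proposal A 8, Proposal D 14, Proposal E 9. Proposal A eliminated.
Round 4: Proposal D 18, Proposal E 13. Proposal D has a majority (≥16).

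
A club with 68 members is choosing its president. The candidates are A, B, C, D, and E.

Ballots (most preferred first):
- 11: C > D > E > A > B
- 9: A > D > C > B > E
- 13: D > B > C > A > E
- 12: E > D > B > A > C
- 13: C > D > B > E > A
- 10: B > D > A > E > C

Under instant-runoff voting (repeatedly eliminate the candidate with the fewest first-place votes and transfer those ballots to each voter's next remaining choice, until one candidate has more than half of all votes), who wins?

D

Round 1: A 9, B 10, C 24, D 13, E 12. A eliminated.
Round 2: B 10, C 24, D 22, E 12. B eliminated.
Round 3: C 24, D 32, E 12. E eliminated.
Round 4: C 24, D 44. D has a majority (≥35).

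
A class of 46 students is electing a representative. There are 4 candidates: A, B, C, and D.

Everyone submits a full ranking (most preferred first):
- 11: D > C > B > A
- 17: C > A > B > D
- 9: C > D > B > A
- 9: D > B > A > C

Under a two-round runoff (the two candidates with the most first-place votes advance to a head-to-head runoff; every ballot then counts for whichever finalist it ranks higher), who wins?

Round 1 first-place votes: A 0, B 0, C 26, D 20. C and D advance.
Runoff: C is ranked above D on 26 ballots, D above C on 20.

C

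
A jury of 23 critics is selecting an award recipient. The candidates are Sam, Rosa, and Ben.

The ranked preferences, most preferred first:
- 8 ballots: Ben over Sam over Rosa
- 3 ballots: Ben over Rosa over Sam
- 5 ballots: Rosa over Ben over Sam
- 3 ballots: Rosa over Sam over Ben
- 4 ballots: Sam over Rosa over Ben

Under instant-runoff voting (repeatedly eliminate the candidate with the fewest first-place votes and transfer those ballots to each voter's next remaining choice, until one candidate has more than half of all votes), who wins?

Round 1: Sam 4, Rosa 8, Ben 11. Sam eliminated.
Round 2: Rosa 12, Ben 11. Rosa has a majority (≥12).

Rosa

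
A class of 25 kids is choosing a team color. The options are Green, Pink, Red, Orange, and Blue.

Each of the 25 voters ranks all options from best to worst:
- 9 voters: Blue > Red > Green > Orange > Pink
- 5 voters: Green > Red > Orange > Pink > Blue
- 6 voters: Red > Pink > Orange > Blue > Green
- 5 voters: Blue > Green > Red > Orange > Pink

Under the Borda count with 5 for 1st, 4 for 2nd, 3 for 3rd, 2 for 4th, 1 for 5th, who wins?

Green: 9×3 + 5×5 + 6×1 + 5×4 = 78
Pink: 9×1 + 5×2 + 6×4 + 5×1 = 48
Red: 9×4 + 5×4 + 6×5 + 5×3 = 101
Orange: 9×2 + 5×3 + 6×3 + 5×2 = 61
Blue: 9×5 + 5×1 + 6×2 + 5×5 = 87

Red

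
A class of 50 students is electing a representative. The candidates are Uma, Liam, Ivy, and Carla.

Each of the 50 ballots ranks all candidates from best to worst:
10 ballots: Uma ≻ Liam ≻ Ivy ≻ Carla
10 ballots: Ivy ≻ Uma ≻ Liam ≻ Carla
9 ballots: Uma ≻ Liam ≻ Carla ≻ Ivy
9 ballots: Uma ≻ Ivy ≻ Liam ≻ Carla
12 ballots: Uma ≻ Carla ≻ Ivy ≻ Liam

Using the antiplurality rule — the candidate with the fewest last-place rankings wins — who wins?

Last-place votes: Uma 0, Liam 12, Ivy 9, Carla 29.

Uma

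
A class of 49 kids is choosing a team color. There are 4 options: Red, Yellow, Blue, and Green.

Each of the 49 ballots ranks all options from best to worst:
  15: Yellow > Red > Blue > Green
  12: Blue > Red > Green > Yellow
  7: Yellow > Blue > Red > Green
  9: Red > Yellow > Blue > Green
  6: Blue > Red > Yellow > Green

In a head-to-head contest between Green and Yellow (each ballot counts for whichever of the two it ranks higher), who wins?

Yellow

Green is ranked above Yellow on 12 ballots; Yellow above Green on 37.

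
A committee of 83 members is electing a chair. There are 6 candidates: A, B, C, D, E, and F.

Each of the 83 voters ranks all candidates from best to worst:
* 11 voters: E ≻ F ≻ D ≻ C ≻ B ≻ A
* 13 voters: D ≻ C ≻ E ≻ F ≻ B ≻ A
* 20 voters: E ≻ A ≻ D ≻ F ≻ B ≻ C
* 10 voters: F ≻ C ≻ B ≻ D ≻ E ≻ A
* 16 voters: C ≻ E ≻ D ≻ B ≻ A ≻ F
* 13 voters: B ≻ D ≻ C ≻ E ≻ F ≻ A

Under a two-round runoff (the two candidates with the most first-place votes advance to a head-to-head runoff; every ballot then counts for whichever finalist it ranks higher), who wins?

Round 1 first-place votes: A 0, B 13, C 16, D 13, E 31, F 10. E and C advance.
Runoff: E is ranked above C on 31 ballots, C above E on 52.

C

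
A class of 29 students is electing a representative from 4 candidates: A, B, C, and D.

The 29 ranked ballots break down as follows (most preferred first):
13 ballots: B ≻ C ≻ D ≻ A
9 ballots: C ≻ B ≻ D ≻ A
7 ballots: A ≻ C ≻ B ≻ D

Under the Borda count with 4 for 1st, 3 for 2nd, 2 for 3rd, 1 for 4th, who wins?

C

A: 13×1 + 9×1 + 7×4 = 50
B: 13×4 + 9×3 + 7×2 = 93
C: 13×3 + 9×4 + 7×3 = 96
D: 13×2 + 9×2 + 7×1 = 51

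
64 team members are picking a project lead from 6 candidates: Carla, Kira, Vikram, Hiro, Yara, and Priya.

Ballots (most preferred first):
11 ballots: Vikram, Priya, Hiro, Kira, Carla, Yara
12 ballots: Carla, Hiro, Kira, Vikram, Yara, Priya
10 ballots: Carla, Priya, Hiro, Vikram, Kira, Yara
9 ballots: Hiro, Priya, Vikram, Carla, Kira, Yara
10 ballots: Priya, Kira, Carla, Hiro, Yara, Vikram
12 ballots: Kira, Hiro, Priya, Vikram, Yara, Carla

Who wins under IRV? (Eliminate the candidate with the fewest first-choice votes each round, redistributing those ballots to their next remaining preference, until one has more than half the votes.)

Priya

Round 1: Carla 22, Kira 12, Vikram 11, Hiro 9, Yara 0, Priya 10. Yara eliminated.
Round 2: Carla 22, Kira 12, Vikram 11, Hiro 9, Priya 10. Hiro eliminated.
Round 3: Carla 22, Kira 12, Vikram 11, Priya 19. Vikram eliminated.
Round 4: Carla 22, Kira 12, Priya 30. Kira eliminated.
Round 5: Carla 22, Priya 42. Priya has a majority (≥33).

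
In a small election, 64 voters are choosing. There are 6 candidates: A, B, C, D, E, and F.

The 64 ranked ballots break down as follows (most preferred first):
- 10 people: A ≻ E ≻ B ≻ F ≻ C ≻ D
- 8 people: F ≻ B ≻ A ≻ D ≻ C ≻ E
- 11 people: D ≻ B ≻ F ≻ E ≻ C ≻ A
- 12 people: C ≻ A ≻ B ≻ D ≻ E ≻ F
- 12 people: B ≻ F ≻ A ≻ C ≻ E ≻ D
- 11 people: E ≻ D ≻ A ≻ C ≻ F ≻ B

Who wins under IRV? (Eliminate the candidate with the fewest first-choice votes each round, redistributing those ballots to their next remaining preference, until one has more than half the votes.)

Round 1: A 10, B 12, C 12, D 11, E 11, F 8. F eliminated.
Round 2: A 10, B 20, C 12, D 11, E 11. A eliminated.
Round 3: B 20, C 12, D 11, E 21. D eliminated.
Round 4: B 31, C 12, E 21. C eliminated.
Round 5: B 43, E 21. B has a majority (≥33).

B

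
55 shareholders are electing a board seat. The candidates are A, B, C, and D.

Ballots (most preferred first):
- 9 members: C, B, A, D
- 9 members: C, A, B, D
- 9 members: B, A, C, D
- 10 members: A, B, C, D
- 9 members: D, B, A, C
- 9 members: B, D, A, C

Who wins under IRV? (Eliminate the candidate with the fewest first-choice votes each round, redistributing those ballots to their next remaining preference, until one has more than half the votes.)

B

Round 1: A 10, B 18, C 18, D 9. D eliminated.
Round 2: A 10, B 27, C 18. A eliminated.
Round 3: B 37, C 18. B has a majority (≥28).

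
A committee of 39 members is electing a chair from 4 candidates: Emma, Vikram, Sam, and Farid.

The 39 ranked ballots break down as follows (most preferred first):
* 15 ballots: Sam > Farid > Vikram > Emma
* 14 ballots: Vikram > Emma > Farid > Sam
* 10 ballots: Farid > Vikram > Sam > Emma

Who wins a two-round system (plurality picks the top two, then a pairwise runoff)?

Round 1 first-place votes: Emma 0, Vikram 14, Sam 15, Farid 10. Sam and Vikram advance.
Runoff: Sam is ranked above Vikram on 15 ballots, Vikram above Sam on 24.

Vikram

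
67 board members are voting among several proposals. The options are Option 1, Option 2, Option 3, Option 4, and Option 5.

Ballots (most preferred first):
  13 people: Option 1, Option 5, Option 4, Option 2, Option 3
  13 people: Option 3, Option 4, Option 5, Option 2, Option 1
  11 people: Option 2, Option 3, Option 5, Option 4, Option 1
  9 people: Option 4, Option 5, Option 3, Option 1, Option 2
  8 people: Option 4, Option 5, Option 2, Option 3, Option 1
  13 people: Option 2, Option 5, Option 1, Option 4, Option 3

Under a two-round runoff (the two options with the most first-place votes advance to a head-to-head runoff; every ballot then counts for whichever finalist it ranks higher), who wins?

Option 4

Round 1 first-place votes: Option 1 13, Option 2 24, Option 3 13, Option 4 17, Option 5 0. Option 2 and Option 4 advance.
Runoff: Option 2 is ranked above Option 4 on 24 ballots, Option 4 above Option 2 on 43.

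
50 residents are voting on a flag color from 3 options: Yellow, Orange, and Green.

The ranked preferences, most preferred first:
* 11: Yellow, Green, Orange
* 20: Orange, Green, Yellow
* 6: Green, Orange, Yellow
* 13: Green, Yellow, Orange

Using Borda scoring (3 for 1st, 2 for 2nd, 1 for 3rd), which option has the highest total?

Green

Yellow: 11×3 + 20×1 + 6×1 + 13×2 = 85
Orange: 11×1 + 20×3 + 6×2 + 13×1 = 96
Green: 11×2 + 20×2 + 6×3 + 13×3 = 119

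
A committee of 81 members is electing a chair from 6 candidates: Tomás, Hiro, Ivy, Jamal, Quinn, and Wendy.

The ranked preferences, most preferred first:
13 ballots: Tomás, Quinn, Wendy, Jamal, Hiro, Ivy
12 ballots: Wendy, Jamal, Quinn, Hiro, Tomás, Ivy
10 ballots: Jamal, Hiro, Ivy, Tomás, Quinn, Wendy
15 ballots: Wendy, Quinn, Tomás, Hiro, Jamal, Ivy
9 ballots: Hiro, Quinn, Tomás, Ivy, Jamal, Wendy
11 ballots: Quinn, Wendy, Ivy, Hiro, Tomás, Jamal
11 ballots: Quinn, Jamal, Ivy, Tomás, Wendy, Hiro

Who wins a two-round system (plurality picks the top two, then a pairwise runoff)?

Round 1 first-place votes: Tomás 13, Hiro 9, Ivy 0, Jamal 10, Quinn 22, Wendy 27. Wendy and Quinn advance.
Runoff: Wendy is ranked above Quinn on 27 ballots, Quinn above Wendy on 54.

Quinn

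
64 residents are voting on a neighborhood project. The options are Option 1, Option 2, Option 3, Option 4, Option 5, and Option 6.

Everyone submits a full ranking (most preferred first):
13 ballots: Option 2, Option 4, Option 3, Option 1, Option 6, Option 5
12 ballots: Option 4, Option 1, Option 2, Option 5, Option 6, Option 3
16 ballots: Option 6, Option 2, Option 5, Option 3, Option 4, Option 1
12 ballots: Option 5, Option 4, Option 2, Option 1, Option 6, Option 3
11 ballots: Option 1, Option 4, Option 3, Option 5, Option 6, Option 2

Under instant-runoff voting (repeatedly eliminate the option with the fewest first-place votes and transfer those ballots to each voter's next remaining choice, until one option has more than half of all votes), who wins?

Option 4

Round 1: Option 1 11, Option 2 13, Option 3 0, Option 4 12, Option 5 12, Option 6 16. Option 3 eliminated.
Round 2: Option 1 11, Option 2 13, Option 4 12, Option 5 12, Option 6 16. Option 1 eliminated.
Round 3: Option 2 13, Option 4 23, Option 5 12, Option 6 16. Option 5 eliminated.
Round 4: Option 2 13, Option 4 35, Option 6 16. Option 4 has a majority (≥33).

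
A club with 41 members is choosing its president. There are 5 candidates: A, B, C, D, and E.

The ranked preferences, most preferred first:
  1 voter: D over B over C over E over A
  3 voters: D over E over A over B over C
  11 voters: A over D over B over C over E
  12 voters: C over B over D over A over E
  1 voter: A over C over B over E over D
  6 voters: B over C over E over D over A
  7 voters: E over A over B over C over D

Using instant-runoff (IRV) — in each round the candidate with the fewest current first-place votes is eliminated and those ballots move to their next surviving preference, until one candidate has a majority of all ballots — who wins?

A

Round 1: A 12, B 6, C 12, D 4, E 7. D eliminated.
Round 2: A 12, B 7, C 12, E 10. B eliminated.
Round 3: A 12, C 19, E 10. E eliminated.
Round 4: A 22, C 19. A has a majority (≥21).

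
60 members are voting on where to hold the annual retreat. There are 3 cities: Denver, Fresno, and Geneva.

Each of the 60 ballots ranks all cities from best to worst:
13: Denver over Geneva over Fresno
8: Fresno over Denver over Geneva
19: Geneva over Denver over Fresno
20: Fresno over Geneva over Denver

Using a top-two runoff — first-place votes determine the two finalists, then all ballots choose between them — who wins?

Round 1 first-place votes: Denver 13, Fresno 28, Geneva 19. Fresno and Geneva advance.
Runoff: Fresno is ranked above Geneva on 28 ballots, Geneva above Fresno on 32.

Geneva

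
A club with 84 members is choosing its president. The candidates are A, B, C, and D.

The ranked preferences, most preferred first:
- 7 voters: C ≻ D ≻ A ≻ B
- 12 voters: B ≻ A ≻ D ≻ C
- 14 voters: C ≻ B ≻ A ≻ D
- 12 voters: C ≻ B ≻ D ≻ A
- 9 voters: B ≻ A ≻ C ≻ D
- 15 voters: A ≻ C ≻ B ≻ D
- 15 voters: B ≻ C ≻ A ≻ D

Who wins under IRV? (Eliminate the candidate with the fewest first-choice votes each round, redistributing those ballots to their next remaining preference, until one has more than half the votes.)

C

Round 1: A 15, B 36, C 33, D 0. D eliminated.
Round 2: A 15, B 36, C 33. A eliminated.
Round 3: B 36, C 48. C has a majority (≥43).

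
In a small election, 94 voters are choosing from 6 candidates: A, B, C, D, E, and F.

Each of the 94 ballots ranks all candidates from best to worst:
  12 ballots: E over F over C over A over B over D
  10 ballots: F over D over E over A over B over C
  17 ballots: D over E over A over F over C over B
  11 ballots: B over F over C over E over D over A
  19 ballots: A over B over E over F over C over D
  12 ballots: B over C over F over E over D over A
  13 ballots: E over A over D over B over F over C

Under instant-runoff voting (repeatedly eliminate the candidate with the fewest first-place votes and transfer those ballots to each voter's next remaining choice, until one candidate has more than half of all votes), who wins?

B

Round 1: A 19, B 23, C 0, D 17, E 25, F 10. C eliminated.
Round 2: A 19, B 23, D 17, E 25, F 10. F eliminated.
Round 3: A 19, B 23, D 27, E 25. A eliminated.
Round 4: B 42, D 27, E 25. E eliminated.
Round 5: B 54, D 40. B has a majority (≥48).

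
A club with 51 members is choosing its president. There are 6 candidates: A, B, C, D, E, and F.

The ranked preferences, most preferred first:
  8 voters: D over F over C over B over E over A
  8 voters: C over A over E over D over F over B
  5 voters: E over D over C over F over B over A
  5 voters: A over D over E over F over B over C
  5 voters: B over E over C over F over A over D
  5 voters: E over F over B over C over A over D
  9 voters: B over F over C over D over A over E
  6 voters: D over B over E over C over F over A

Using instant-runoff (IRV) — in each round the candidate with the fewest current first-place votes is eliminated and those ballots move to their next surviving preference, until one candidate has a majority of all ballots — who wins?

Round 1: A 5, B 14, C 8, D 14, E 10, F 0. F eliminated.
Round 2: A 5, B 14, C 8, D 14, E 10. A eliminated.
Round 3: B 14, C 8, D 19, E 10. C eliminated.
Round 4: B 14, D 19, E 18. B eliminated.
Round 5: D 28, E 23. D has a majority (≥26).

D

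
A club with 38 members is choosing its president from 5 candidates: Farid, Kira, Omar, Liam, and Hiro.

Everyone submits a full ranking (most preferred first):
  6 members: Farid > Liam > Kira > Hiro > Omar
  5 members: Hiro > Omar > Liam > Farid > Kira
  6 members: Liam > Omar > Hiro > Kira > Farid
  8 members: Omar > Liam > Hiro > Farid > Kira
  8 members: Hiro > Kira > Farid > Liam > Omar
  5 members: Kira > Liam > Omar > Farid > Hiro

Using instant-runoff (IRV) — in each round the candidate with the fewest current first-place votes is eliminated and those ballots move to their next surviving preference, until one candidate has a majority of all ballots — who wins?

Round 1: Farid 6, Kira 5, Omar 8, Liam 6, Hiro 13. Kira eliminated.
Round 2: Farid 6, Omar 8, Liam 11, Hiro 13. Farid eliminated.
Round 3: Omar 8, Liam 17, Hiro 13. Omar eliminated.
Round 4: Liam 25, Hiro 13. Liam has a majority (≥20).

Liam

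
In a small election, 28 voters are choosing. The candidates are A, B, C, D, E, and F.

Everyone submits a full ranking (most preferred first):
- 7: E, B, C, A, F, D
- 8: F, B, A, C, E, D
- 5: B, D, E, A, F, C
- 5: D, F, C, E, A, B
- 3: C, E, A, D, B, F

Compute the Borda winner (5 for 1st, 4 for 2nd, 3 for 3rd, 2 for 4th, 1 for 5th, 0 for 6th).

B

A: 7×2 + 8×3 + 5×2 + 5×1 + 3×3 = 62
B: 7×4 + 8×4 + 5×5 + 5×0 + 3×1 = 88
C: 7×3 + 8×2 + 5×0 + 5×3 + 3×5 = 67
D: 7×0 + 8×0 + 5×4 + 5×5 + 3×2 = 51
E: 7×5 + 8×1 + 5×3 + 5×2 + 3×4 = 80
F: 7×1 + 8×5 + 5×1 + 5×4 + 3×0 = 72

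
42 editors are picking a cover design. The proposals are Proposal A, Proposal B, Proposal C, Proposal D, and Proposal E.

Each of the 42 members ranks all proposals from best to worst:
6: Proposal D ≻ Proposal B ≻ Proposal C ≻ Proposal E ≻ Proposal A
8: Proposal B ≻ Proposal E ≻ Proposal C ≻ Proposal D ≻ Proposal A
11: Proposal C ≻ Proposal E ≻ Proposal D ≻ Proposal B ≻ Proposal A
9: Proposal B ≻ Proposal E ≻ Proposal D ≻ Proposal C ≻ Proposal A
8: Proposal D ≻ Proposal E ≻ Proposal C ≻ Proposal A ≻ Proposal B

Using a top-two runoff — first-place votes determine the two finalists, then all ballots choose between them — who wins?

Round 1 first-place votes: Proposal A 0, Proposal B 17, Proposal C 11, Proposal D 14, Proposal E 0. Proposal B and Proposal D advance.
Runoff: Proposal B is ranked above Proposal D on 17 ballots, Proposal D above Proposal B on 25.

Proposal D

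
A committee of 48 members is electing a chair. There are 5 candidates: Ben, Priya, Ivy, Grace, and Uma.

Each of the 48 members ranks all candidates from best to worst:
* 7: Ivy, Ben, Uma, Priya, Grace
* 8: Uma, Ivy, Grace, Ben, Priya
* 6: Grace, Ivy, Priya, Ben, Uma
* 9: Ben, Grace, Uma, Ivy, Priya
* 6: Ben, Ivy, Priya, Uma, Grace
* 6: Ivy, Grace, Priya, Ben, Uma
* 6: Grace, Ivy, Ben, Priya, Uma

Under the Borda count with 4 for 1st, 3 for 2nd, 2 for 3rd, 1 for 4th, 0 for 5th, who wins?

Ben: 7×3 + 8×1 + 6×1 + 9×4 + 6×4 + 6×1 + 6×2 = 113
Priya: 7×1 + 8×0 + 6×2 + 9×0 + 6×2 + 6×2 + 6×1 = 49
Ivy: 7×4 + 8×3 + 6×3 + 9×1 + 6×3 + 6×4 + 6×3 = 139
Grace: 7×0 + 8×2 + 6×4 + 9×3 + 6×0 + 6×3 + 6×4 = 109
Uma: 7×2 + 8×4 + 6×0 + 9×2 + 6×1 + 6×0 + 6×0 = 70

Ivy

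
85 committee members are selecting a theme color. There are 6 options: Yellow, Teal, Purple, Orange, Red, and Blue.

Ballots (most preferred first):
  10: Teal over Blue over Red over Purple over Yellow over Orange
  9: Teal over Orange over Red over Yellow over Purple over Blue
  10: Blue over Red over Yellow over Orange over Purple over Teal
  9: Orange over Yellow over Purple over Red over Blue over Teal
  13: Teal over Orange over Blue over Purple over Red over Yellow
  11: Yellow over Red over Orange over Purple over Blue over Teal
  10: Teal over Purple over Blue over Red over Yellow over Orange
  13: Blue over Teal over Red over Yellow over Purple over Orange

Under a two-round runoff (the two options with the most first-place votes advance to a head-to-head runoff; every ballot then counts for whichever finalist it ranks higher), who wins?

Round 1 first-place votes: Yellow 11, Teal 42, Purple 0, Orange 9, Red 0, Blue 23. Teal and Blue advance.
Runoff: Teal is ranked above Blue on 42 ballots, Blue above Teal on 43.

Blue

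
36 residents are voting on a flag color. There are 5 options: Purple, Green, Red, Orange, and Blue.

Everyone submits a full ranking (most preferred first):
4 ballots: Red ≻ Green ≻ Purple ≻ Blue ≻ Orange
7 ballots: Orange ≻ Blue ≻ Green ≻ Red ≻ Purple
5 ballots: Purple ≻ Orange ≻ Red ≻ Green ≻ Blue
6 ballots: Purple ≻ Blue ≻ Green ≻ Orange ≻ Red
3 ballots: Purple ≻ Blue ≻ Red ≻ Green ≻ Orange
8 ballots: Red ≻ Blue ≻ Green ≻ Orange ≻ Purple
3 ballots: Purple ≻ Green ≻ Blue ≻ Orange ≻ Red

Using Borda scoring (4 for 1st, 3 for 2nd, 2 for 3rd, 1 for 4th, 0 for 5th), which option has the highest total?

Purple: 4×2 + 7×0 + 5×4 + 6×4 + 3×4 + 8×0 + 3×4 = 76
Green: 4×3 + 7×2 + 5×1 + 6×2 + 3×1 + 8×2 + 3×3 = 71
Red: 4×4 + 7×1 + 5×2 + 6×0 + 3×2 + 8×4 + 3×0 = 71
Orange: 4×0 + 7×4 + 5×3 + 6×1 + 3×0 + 8×1 + 3×1 = 60
Blue: 4×1 + 7×3 + 5×0 + 6×3 + 3×3 + 8×3 + 3×2 = 82

Blue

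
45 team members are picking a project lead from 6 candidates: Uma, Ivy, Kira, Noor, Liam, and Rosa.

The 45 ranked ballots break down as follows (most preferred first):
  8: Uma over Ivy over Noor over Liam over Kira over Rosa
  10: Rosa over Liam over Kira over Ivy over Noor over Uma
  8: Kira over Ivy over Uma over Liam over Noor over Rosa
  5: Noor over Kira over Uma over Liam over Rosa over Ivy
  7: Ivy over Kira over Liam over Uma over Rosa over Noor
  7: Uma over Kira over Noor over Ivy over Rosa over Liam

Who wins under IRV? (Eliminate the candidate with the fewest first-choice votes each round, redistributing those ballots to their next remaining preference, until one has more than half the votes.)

Kira

Round 1: Uma 15, Ivy 7, Kira 8, Noor 5, Liam 0, Rosa 10. Liam eliminated.
Round 2: Uma 15, Ivy 7, Kira 8, Noor 5, Rosa 10. Noor eliminated.
Round 3: Uma 15, Ivy 7, Kira 13, Rosa 10. Ivy eliminated.
Round 4: Uma 15, Kira 20, Rosa 10. Rosa eliminated.
Round 5: Uma 15, Kira 30. Kira has a majority (≥23).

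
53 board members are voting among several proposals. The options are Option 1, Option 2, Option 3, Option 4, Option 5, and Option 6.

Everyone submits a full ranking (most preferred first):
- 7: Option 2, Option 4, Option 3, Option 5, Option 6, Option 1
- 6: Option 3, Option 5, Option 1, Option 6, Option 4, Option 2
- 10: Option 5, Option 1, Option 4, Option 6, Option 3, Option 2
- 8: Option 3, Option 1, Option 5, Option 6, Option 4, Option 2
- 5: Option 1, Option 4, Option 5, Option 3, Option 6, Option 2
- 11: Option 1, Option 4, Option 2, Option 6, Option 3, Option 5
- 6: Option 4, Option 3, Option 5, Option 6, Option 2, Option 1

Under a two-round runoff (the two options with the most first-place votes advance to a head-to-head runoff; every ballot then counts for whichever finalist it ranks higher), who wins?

Option 3

Round 1 first-place votes: Option 1 16, Option 2 7, Option 3 14, Option 4 6, Option 5 10, Option 6 0. Option 1 and Option 3 advance.
Runoff: Option 1 is ranked above Option 3 on 26 ballots, Option 3 above Option 1 on 27.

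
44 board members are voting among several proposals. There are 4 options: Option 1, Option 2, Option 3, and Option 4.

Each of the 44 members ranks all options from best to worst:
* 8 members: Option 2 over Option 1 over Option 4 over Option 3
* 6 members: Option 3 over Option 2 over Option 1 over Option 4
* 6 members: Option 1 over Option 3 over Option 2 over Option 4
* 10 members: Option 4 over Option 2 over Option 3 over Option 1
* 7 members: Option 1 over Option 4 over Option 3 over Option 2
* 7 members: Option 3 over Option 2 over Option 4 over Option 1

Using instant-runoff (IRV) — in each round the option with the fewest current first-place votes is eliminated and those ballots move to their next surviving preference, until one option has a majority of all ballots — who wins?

Round 1: Option 1 13, Option 2 8, Option 3 13, Option 4 10. Option 2 eliminated.
Round 2: Option 1 21, Option 3 13, Option 4 10. Option 4 eliminated.
Round 3: Option 1 21, Option 3 23. Option 3 has a majority (≥23).

Option 3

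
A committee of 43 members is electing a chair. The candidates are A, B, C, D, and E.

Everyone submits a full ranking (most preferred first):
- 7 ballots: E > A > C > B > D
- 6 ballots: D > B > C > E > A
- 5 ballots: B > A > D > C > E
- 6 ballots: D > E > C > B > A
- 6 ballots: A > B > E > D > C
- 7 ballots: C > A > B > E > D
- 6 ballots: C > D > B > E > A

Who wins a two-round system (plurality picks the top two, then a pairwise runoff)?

Round 1 first-place votes: A 6, B 5, C 13, D 12, E 7. C and D advance.
Runoff: C is ranked above D on 20 ballots, D above C on 23.

D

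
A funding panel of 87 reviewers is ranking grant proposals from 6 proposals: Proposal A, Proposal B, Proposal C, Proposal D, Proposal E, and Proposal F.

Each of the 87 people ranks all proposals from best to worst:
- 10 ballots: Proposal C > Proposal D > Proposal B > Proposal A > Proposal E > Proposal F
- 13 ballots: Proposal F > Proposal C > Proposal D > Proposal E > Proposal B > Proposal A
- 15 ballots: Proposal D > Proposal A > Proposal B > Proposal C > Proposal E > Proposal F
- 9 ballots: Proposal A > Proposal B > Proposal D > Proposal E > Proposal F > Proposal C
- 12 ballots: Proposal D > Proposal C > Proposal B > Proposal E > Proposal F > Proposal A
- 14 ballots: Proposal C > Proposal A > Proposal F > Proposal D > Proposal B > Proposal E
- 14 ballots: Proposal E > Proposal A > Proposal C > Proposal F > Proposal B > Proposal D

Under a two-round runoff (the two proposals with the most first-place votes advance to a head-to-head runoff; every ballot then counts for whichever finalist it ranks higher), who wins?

Proposal C

Round 1 first-place votes: Proposal A 9, Proposal B 0, Proposal C 24, Proposal D 27, Proposal E 14, Proposal F 13. Proposal D and Proposal C advance.
Runoff: Proposal D is ranked above Proposal C on 36 ballots, Proposal C above Proposal D on 51.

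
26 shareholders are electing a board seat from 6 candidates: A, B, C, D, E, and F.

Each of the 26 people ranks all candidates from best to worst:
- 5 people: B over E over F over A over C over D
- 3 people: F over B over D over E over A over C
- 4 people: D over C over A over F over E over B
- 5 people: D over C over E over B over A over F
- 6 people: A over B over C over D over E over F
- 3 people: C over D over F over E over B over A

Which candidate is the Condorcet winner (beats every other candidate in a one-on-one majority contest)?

B vs A: 16–10
B vs C: 14–12
B vs D: 14–12
B vs E: 14–12
B vs F: 16–10
B beats every other candidate.

B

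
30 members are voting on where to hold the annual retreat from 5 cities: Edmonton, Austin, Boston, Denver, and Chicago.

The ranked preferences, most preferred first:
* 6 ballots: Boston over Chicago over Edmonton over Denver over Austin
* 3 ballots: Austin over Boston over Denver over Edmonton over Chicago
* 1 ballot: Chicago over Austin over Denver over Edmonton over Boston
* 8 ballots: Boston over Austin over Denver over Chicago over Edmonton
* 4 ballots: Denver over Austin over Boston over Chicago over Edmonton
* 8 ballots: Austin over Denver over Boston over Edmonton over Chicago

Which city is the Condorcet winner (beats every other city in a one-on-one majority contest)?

Austin

Austin vs Edmonton: 24–6
Austin vs Boston: 16–14
Austin vs Denver: 20–10
Austin vs Chicago: 23–7
Austin beats every other city.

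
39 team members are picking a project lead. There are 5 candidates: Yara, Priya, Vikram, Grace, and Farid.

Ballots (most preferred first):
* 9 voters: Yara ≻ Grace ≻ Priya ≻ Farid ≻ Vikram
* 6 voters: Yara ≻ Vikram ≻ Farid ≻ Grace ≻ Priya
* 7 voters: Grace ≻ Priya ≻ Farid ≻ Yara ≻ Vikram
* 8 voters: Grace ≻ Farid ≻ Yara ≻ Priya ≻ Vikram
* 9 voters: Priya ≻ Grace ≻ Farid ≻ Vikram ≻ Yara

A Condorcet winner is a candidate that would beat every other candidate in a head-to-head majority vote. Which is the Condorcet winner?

Grace vs Yara: 24–15
Grace vs Priya: 30–9
Grace vs Vikram: 33–6
Grace vs Farid: 33–6
Grace beats every other candidate.

Grace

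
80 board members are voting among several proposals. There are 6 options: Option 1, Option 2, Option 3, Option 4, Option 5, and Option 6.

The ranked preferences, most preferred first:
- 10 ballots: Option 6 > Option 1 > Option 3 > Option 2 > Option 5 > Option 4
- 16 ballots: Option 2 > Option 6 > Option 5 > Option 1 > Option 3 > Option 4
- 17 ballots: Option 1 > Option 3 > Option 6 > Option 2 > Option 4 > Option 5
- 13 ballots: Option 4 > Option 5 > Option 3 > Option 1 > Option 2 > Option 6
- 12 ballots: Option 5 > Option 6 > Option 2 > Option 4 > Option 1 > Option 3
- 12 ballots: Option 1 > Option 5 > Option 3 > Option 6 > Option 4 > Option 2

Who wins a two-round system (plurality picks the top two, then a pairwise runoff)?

Option 1

Round 1 first-place votes: Option 1 29, Option 2 16, Option 3 0, Option 4 13, Option 5 12, Option 6 10. Option 1 and Option 2 advance.
Runoff: Option 1 is ranked above Option 2 on 52 ballots, Option 2 above Option 1 on 28.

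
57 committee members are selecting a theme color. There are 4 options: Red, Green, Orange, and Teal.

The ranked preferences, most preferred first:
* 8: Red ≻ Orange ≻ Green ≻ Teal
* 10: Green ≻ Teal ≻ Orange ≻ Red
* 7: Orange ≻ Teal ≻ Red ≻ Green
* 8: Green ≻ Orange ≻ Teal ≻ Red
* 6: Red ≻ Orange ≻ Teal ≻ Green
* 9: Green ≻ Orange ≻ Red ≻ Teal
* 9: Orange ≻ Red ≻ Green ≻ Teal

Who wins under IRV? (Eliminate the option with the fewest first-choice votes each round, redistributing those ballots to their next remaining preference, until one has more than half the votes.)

Round 1: Red 14, Green 27, Orange 16, Teal 0. Teal eliminated.
Round 2: Red 14, Green 27, Orange 16. Red eliminated.
Round 3: Green 27, Orange 30. Orange has a majority (≥29).

Orange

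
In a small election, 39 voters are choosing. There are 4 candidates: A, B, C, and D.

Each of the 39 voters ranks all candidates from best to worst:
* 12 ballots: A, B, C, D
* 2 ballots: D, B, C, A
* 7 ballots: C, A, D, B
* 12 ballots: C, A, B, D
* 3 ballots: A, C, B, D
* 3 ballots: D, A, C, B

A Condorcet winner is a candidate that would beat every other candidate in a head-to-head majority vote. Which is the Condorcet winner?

C vs A: 21–18
C vs B: 25–14
C vs D: 34–5
C beats every other candidate.

C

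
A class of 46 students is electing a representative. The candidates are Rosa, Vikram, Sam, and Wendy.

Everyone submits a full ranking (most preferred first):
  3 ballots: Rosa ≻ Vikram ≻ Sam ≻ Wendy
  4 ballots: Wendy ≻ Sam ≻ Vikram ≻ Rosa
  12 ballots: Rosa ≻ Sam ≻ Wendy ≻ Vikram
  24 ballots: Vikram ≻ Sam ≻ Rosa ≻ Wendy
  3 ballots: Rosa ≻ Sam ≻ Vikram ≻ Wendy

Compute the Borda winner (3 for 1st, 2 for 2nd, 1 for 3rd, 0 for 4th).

Sam

Rosa: 3×3 + 4×0 + 12×3 + 24×1 + 3×3 = 78
Vikram: 3×2 + 4×1 + 12×0 + 24×3 + 3×1 = 85
Sam: 3×1 + 4×2 + 12×2 + 24×2 + 3×2 = 89
Wendy: 3×0 + 4×3 + 12×1 + 24×0 + 3×0 = 24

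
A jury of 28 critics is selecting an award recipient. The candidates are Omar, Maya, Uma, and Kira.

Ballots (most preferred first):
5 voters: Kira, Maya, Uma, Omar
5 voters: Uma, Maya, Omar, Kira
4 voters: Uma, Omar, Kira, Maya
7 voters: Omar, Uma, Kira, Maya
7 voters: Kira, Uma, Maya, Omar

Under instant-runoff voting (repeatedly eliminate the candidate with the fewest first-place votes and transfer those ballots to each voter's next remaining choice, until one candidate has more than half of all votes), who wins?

Round 1: Omar 7, Maya 0, Uma 9, Kira 12. Maya eliminated.
Round 2: Omar 7, Uma 9, Kira 12. Omar eliminated.
Round 3: Uma 16, Kira 12. Uma has a majority (≥15).

Uma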